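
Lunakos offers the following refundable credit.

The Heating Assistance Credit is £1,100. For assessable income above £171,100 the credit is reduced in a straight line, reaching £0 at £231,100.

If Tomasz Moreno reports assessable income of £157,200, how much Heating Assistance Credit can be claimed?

£1,100

Heating Assistance Credit: £157,200 is at or below the £171,100 threshold, so the full £1,100 applies.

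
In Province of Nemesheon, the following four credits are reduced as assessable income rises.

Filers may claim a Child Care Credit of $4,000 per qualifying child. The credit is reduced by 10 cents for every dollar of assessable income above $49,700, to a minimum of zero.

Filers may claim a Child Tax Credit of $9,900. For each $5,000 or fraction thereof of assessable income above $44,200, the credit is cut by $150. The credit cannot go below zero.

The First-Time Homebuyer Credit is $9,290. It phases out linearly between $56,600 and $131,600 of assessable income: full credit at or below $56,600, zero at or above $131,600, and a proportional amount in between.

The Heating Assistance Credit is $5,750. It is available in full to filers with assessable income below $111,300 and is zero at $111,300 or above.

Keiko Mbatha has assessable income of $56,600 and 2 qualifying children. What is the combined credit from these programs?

$31,800

Child Care Credit: base = 2 × $4,000 = $8,000. 10% of the $6,900 excess over $49,700 is $690; credit = $8,000 − $690 = $7,310.
Child Tax Credit: income exceeds $44,200 by $12,400, which is 3 full-or-partial $5,000 increments; reduction = 3 × $150 = $450, leaving $9,450.
First-Time Homebuyer Credit: $56,600 is at or below the $56,600 threshold, so the full $9,290 applies.
Heating Assistance Credit: $56,600 is below the $111,300 cutoff, so the full $5,750 applies.
Total: $7,310 + $9,450 + $9,290 + $5,750 = $31,800.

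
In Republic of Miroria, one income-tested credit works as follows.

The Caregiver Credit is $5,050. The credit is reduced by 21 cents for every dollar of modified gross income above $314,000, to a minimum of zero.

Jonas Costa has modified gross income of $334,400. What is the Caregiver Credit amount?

$766

Caregiver Credit: 21% of the $20,400 excess over $314,000 is $4,284; credit = $5,050 − $4,284 = $766.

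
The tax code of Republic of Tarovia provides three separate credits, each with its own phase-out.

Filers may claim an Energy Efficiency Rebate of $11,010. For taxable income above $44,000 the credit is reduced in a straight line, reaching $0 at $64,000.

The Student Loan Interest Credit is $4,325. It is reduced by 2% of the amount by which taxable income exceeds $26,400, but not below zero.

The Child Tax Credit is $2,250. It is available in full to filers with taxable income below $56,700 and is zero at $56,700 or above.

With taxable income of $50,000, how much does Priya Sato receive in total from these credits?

Energy Efficiency Rebate: $50,000 is $6,000 into a $20,000 phase-out range, leaving 14,000/20,000 of the credit: $11,010 × 14,000/20,000 = $7,707.
Student Loan Interest Credit: 2% of the $23,600 excess over $26,400 is $472; credit = $4,325 − $472 = $3,853.
Child Tax Credit: $50,000 is below the $56,700 cutoff, so the full $2,250 applies.
Total: $7,707 + $3,853 + $2,250 = $13,810.

$13,810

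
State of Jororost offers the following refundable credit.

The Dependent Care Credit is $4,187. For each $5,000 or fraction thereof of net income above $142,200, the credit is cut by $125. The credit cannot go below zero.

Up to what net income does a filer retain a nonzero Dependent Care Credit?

After 33 increments the reduction is 33 × $125 = $4,125, leaving $62; one more increment wipes it out. Increment 33 ends at excess 33 × $5,000 = $165,000, so the highest qualifying income is $142,200 + $165,000 = $307,200.

$307,200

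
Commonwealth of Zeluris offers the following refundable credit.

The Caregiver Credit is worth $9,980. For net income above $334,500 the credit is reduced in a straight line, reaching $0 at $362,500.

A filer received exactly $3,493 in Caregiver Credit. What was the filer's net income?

$3,493 is 3,493/9,980 of the full $9,980, so 6,487/9,980 of the $28,000 range has been used: income = $334,500 + $28,000 × 6,487/9,980 = $352,700.

$352,700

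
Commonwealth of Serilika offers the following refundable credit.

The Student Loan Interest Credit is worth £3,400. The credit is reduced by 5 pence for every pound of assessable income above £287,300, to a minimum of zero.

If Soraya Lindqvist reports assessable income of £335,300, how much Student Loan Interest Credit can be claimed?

£1,000

Student Loan Interest Credit: 5% of the £48,000 excess over £287,300 is £2,400; credit = £3,400 − £2,400 = £1,000.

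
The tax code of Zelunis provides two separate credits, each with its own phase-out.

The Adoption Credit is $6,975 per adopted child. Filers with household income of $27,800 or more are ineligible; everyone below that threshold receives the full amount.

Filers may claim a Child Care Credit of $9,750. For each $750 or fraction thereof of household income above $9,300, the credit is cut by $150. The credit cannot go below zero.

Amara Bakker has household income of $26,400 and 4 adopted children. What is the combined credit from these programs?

Adoption Credit: base = 4 × $6,975 = $27,900. $26,400 is below the $27,800 cutoff, so the full $27,900 applies.
Child Care Credit: income exceeds $9,300 by $17,100, which is 23 full-or-partial $750 increments; reduction = 23 × $150 = $3,450, leaving $6,300.
Total: $27,900 + $6,300 = $34,200.

$34,200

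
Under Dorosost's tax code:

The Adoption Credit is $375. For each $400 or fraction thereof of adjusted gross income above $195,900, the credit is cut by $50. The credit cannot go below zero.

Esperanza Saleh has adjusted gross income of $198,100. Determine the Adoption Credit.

$75

Adoption Credit: income exceeds $195,900 by $2,200, which is 6 full-or-partial $400 increments; reduction = 6 × $50 = $300, leaving $75.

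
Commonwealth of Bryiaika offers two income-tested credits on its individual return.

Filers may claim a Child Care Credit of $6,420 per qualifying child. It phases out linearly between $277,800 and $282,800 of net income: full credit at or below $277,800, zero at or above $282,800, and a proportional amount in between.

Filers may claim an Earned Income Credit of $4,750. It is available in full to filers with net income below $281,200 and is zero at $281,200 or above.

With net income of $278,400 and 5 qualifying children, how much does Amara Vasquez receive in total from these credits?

Child Care Credit: base = 5 × $6,420 = $32,100. $278,400 is $600 into a $5,000 phase-out range, leaving 4,400/5,000 of the credit: $32,100 × 4,400/5,000 = $28,248.
Earned Income Credit: $278,400 is below the $281,200 cutoff, so the full $4,750 applies.
Total: $28,248 + $4,750 = $32,998.

$32,998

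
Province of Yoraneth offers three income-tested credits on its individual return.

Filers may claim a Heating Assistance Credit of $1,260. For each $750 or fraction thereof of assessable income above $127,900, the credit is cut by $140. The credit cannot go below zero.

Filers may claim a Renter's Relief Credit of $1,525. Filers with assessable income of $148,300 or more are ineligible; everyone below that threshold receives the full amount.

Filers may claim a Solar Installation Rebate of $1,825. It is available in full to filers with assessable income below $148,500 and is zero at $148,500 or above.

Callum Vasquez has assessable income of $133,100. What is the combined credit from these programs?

$3,630

Heating Assistance Credit: income exceeds $127,900 by $5,200, which is 7 full-or-partial $750 increments; reduction = 7 × $140 = $980, leaving $280.
Renter's Relief Credit: $133,100 is below the $148,300 cutoff, so the full $1,525 applies.
Solar Installation Rebate: $133,100 is below the $148,500 cutoff, so the full $1,825 applies.
Total: $280 + $1,525 + $1,825 = $3,630.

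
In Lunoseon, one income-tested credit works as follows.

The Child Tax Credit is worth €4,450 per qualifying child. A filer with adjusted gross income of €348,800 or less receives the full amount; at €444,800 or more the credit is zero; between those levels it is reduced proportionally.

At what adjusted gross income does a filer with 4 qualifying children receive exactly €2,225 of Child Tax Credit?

Full credit = 4 × €4,450 = €17,800.
€2,225 is 2,225/17,800 of the full €17,800, so 15,575/17,800 of the €96,000 range has been used: income = €348,800 + €96,000 × 15,575/17,800 = €432,800.

€432,800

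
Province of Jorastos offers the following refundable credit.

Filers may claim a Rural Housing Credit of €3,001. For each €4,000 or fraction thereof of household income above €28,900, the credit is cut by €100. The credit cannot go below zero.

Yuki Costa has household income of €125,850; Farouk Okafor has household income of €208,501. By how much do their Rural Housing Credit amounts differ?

Yuki (€125,850): Rural Housing Credit: income exceeds €28,900 by €96,950, which is 25 full-or-partial €4,000 increments; reduction = 25 × €100 = €2,500, leaving €501.
Farouk (€208,501): Rural Housing Credit: income exceeds €28,900 by €179,601 → 45 increments × €100 = €4,500 ≥ base, so the credit is €0.
Difference: |€501 − €0| = €501.

€501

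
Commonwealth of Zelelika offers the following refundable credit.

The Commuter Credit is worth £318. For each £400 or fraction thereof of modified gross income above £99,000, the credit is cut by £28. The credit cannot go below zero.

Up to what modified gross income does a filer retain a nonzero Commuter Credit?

£103,400

After 11 increments the reduction is 11 × £28 = £308, leaving £10; one more increment wipes it out. Increment 11 ends at excess 11 × £400 = £4,400, so the highest qualifying income is £99,000 + £4,400 = £103,400.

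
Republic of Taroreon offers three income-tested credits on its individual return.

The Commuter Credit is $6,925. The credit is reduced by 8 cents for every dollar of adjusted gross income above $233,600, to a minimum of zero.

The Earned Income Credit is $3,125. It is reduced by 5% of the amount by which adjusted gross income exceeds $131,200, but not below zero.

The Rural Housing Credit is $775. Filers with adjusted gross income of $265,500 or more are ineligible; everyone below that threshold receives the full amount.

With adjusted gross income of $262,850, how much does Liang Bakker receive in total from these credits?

$5,360

Commuter Credit: 8% of the $29,250 excess over $233,600 is $2,340; credit = $6,925 − $2,340 = $4,585.
Earned Income Credit: 5% of the $131,650 excess over $131,200 is $6,582.50 ≥ base, so the credit is $0.
Rural Housing Credit: $262,850 is below the $265,500 cutoff, so the full $775 applies.
Total: $4,585 + $0 + $775 = $5,360.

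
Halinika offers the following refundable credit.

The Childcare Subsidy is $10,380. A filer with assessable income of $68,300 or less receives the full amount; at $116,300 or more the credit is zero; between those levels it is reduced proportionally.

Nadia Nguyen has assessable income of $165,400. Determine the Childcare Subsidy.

$0

Childcare Subsidy: $165,400 is at or above $116,300, so the credit is $0.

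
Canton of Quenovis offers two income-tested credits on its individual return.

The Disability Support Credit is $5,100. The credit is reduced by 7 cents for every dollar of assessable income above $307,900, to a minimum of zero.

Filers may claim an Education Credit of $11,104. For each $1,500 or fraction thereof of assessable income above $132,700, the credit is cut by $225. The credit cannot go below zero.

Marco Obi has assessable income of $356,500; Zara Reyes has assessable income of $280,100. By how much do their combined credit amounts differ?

$3,402

Marco ($356,500): Disability Support Credit: 7% of the $48,600 excess over $307,900 is $3,402; credit = $5,100 − $3,402 = $1,698. Education Credit: income exceeds $132,700 by $223,800 → 150 increments × $225 = $33,750 ≥ base, so the credit is $0. total $1,698 + $0 = $1,698
Zara ($280,100): Disability Support Credit: $280,100 is at or below the $307,900 threshold, so the full $5,100 applies. Education Credit: income exceeds $132,700 by $147,400 → 99 increments × $225 = $22,275 ≥ base, so the credit is $0. total $5,100 + $0 = $5,100
Difference: |$1,698 − $5,100| = $3,402.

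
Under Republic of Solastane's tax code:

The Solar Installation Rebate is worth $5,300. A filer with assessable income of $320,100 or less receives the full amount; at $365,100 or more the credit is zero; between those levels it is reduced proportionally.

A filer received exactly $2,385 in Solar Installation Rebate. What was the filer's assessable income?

$344,850

$2,385 is 2,385/5,300 of the full $5,300, so 2,915/5,300 of the $45,000 range has been used: income = $320,100 + $45,000 × 2,915/5,300 = $344,850.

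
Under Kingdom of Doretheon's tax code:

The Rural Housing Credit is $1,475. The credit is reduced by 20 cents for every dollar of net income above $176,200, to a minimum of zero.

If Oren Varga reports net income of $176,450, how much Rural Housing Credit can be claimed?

$1,425

Rural Housing Credit: 20% of the $250 excess over $176,200 is $50; credit = $1,475 − $50 = $1,425.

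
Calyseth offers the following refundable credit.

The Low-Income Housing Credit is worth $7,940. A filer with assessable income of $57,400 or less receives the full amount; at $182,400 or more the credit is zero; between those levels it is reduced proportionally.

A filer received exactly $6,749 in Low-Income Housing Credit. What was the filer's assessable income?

$6,749 is 6,749/7,940 of the full $7,940, so 1,191/7,940 of the $125,000 range has been used: income = $57,400 + $125,000 × 1,191/7,940 = $76,150.

$76,150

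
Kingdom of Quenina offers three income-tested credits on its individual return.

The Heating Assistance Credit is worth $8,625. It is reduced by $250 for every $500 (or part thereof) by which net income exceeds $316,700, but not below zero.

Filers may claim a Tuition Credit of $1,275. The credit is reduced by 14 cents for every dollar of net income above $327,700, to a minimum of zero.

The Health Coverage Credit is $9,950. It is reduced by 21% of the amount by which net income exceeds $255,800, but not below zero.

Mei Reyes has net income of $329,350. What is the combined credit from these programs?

$3,169

Heating Assistance Credit: income exceeds $316,700 by $12,650, which is 26 full-or-partial $500 increments; reduction = 26 × $250 = $6,500, leaving $2,125.
Tuition Credit: 14% of the $1,650 excess over $327,700 is $231; credit = $1,275 − $231 = $1,044.
Health Coverage Credit: 21% of the $73,550 excess over $255,800 is $15,445.50 ≥ base, so the credit is $0.
Total: $2,125 + $1,044 + $0 = $3,169.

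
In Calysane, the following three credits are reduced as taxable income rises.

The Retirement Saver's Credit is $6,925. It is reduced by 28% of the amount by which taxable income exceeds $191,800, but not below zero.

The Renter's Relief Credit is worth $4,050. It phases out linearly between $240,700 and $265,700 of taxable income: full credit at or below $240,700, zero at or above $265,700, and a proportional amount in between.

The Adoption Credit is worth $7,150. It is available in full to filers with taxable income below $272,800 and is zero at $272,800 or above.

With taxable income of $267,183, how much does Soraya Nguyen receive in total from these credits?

Retirement Saver's Credit: 28% of the $75,383 excess over $191,800 is $21,107.24 ≥ base, so the credit is $0.
Renter's Relief Credit: $267,183 is at or above $265,700, so the credit is $0.
Adoption Credit: $267,183 is below the $272,800 cutoff, so the full $7,150 applies.
Total: $0 + $0 + $7,150 = $7,150.

$7,150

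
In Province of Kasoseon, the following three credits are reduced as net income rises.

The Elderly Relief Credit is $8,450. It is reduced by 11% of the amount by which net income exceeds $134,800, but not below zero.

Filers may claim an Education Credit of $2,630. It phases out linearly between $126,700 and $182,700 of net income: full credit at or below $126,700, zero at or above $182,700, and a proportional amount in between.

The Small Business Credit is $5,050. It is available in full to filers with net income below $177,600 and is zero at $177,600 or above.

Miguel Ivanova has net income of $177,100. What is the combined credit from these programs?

$9,110

Elderly Relief Credit: 11% of the $42,300 excess over $134,800 is $4,653; credit = $8,450 − $4,653 = $3,797.
Education Credit: $177,100 is $50,400 into a $56,000 phase-out range, leaving 5,600/56,000 of the credit: $2,630 × 5,600/56,000 = $263.
Small Business Credit: $177,100 is below the $177,600 cutoff, so the full $5,050 applies.
Total: $3,797 + $263 + $5,050 = $9,110.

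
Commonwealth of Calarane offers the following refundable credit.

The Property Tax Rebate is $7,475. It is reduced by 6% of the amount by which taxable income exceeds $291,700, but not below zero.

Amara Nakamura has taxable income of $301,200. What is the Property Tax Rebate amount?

Property Tax Rebate: 6% of the $9,500 excess over $291,700 is $570; credit = $7,475 − $570 = $6,905.

$6,905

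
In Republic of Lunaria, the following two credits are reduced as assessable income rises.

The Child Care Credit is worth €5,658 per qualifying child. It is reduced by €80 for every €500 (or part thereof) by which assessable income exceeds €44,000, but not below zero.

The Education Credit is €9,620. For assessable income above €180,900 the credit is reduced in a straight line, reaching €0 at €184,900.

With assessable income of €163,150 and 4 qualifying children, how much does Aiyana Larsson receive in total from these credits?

€13,132

Child Care Credit: base = 4 × €5,658 = €22,632. income exceeds €44,000 by €119,150, which is 239 full-or-partial €500 increments; reduction = 239 × €80 = €19,120, leaving €3,512.
Education Credit: €163,150 is at or below the €180,900 threshold, so the full €9,620 applies.
Total: €3,512 + €9,620 = €13,132.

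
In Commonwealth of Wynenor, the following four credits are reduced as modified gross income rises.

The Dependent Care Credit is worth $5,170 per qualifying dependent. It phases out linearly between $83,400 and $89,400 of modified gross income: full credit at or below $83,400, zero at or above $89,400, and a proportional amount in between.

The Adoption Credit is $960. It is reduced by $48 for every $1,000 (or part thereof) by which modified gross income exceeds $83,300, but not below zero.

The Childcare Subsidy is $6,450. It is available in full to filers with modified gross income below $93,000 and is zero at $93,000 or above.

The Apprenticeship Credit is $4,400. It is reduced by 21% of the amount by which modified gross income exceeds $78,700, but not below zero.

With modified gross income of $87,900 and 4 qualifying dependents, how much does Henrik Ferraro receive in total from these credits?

$14,808

Dependent Care Credit: base = 4 × $5,170 = $20,680. $87,900 is $4,500 into a $6,000 phase-out range, leaving 1,500/6,000 of the credit: $20,680 × 1,500/6,000 = $5,170.
Adoption Credit: income exceeds $83,300 by $4,600, which is 5 full-or-partial $1,000 increments; reduction = 5 × $48 = $240, leaving $720.
Childcare Subsidy: $87,900 is below the $93,000 cutoff, so the full $6,450 applies.
Apprenticeship Credit: 21% of the $9,200 excess over $78,700 is $1,932; credit = $4,400 − $1,932 = $2,468.
Total: $5,170 + $720 + $6,450 + $2,468 = $14,808.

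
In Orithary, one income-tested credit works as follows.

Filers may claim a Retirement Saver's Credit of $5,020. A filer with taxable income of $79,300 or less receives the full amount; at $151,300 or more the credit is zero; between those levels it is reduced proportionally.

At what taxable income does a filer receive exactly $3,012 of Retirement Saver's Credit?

$3,012 is 3,012/5,020 of the full $5,020, so 2,008/5,020 of the $72,000 range has been used: income = $79,300 + $72,000 × 2,008/5,020 = $108,100.

$108,100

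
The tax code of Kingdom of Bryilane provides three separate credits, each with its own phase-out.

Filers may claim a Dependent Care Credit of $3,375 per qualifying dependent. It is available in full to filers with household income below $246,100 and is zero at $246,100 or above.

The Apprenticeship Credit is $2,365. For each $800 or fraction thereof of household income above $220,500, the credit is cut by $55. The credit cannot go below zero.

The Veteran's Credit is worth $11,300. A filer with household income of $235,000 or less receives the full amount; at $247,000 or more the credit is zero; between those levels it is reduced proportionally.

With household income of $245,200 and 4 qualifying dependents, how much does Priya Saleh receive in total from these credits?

Dependent Care Credit: base = 4 × $3,375 = $13,500. $245,200 is below the $246,100 cutoff, so the full $13,500 applies.
Apprenticeship Credit: income exceeds $220,500 by $24,700, which is 31 full-or-partial $800 increments; reduction = 31 × $55 = $1,705, leaving $660.
Veteran's Credit: $245,200 is $10,200 into a $12,000 phase-out range, leaving 1,800/12,000 of the credit: $11,300 × 1,800/12,000 = $1,695.
Total: $13,500 + $660 + $1,695 = $15,855.

$15,855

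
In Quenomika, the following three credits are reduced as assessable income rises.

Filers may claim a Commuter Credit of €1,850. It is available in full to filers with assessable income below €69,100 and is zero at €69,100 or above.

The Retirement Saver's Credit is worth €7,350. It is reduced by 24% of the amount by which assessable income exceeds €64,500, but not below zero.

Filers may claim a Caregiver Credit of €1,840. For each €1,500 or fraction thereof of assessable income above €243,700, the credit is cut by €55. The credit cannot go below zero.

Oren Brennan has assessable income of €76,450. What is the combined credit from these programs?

Commuter Credit: €76,450 meets or exceeds the €69,100 cutoff, so the credit is €0.
Retirement Saver's Credit: 24% of the €11,950 excess over €64,500 is €2,868; credit = €7,350 − €2,868 = €4,482.
Caregiver Credit: €76,450 is at or below the €243,700 threshold, so the full €1,840 applies.
Total: €0 + €4,482 + €1,840 = €6,322.

€6,322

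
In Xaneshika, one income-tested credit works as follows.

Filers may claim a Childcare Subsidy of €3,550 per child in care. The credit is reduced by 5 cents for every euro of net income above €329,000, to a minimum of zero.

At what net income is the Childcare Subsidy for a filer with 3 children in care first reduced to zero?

Full credit = 3 × €3,550 = €10,650.
The credit falls by 5% of each euro above €329,000, so it reaches zero when the excess is €10,650 / 5% = €213,000: income = €329,000 + €213,000 = €542,000.

€542,000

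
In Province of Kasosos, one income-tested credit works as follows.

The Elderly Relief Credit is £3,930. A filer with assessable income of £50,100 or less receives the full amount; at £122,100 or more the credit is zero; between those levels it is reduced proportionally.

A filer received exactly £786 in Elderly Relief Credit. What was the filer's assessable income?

£107,700

£786 is 786/3,930 of the full £3,930, so 3,144/3,930 of the £72,000 range has been used: income = £50,100 + £72,000 × 3,144/3,930 = £107,700.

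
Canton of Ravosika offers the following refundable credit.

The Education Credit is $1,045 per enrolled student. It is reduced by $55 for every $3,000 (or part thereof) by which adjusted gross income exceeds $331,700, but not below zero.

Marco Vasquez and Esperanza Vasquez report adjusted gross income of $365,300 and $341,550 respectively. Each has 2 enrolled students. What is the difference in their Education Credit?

Marco ($365,300): Education Credit: base = 2 × $1,045 = $2,090. income exceeds $331,700 by $33,600, which is 12 full-or-partial $3,000 increments; reduction = 12 × $55 = $660, leaving $1,430.
Esperanza ($341,550): Education Credit: base = 2 × $1,045 = $2,090. income exceeds $331,700 by $9,850, which is 4 full-or-partial $3,000 increments; reduction = 4 × $55 = $220, leaving $1,870.
Difference: |$1,430 − $1,870| = $440.

$440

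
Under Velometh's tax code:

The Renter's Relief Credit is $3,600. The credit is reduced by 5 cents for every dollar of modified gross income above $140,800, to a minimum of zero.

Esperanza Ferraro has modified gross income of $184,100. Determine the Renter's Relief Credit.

$1,435

Renter's Relief Credit: 5% of the $43,300 excess over $140,800 is $2,165; credit = $3,600 − $2,165 = $1,435.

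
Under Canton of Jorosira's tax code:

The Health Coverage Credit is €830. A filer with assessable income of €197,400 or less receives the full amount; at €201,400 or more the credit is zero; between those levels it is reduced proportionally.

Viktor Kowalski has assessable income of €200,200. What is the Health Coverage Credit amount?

€249

Health Coverage Credit: €200,200 is €2,800 into a €4,000 phase-out range, leaving 1,200/4,000 of the credit: €830 × 1,200/4,000 = €249.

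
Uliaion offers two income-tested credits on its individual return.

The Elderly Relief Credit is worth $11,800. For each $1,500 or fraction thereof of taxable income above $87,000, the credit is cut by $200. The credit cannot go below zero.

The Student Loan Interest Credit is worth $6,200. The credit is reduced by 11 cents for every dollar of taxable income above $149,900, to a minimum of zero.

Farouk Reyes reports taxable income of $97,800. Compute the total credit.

Elderly Relief Credit: income exceeds $87,000 by $10,800, which is 8 full-or-partial $1,500 increments; reduction = 8 × $200 = $1,600, leaving $10,200.
Student Loan Interest Credit: $97,800 is at or below the $149,900 threshold, so the full $6,200 applies.
Total: $10,200 + $6,200 = $16,400.

$16,400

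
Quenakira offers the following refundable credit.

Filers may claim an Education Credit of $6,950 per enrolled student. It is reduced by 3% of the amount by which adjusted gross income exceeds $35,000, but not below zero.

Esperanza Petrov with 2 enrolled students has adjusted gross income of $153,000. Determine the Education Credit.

$10,360

Education Credit: base = 2 × $6,950 = $13,900. 3% of the $118,000 excess over $35,000 is $3,540; credit = $13,900 − $3,540 = $10,360.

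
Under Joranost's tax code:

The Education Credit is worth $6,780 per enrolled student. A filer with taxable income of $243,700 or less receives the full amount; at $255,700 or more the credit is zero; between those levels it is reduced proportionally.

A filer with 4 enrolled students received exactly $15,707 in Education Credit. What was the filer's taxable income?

Full credit = 4 × $6,780 = $27,120.
$15,707 is 15,707/27,120 of the full $27,120, so 11,413/27,120 of the $12,000 range has been used: income = $243,700 + $12,000 × 11,413/27,120 = $248,750.

$248,750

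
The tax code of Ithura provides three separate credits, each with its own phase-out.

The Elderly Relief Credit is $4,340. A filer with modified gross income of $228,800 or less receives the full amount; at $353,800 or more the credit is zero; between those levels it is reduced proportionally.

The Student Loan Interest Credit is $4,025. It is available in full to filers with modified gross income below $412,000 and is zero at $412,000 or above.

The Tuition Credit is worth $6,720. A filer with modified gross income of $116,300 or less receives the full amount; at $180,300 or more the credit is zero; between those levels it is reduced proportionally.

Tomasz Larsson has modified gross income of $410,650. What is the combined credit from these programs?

$4,025

Elderly Relief Credit: $410,650 is at or above $353,800, so the credit is $0.
Student Loan Interest Credit: $410,650 is below the $412,000 cutoff, so the full $4,025 applies.
Tuition Credit: $410,650 is at or above $180,300, so the credit is $0.
Total: $0 + $4,025 + $0 = $4,025.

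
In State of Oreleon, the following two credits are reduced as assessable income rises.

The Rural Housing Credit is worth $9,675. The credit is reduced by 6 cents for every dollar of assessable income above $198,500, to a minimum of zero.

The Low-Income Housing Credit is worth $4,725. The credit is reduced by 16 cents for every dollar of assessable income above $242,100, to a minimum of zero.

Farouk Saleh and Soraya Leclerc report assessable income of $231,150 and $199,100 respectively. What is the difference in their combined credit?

Farouk ($231,150): Rural Housing Credit: 6% of the $32,650 excess over $198,500 is $1,959; credit = $9,675 − $1,959 = $7,716. Low-Income Housing Credit: $231,150 is at or below the $242,100 threshold, so the full $4,725 applies. total $7,716 + $4,725 = $12,441
Soraya ($199,100): Rural Housing Credit: 6% of the $600 excess over $198,500 is $36; credit = $9,675 − $36 = $9,639. Low-Income Housing Credit: $199,100 is at or below the $242,100 threshold, so the full $4,725 applies. total $9,639 + $4,725 = $14,364
Difference: |$12,441 − $14,364| = $1,923.

$1,923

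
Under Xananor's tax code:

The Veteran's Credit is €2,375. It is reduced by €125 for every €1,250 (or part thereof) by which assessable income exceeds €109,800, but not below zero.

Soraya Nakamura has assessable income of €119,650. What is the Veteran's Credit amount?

Veteran's Credit: income exceeds €109,800 by €9,850, which is 8 full-or-partial €1,250 increments; reduction = 8 × €125 = €1,000, leaving €1,375.

€1,375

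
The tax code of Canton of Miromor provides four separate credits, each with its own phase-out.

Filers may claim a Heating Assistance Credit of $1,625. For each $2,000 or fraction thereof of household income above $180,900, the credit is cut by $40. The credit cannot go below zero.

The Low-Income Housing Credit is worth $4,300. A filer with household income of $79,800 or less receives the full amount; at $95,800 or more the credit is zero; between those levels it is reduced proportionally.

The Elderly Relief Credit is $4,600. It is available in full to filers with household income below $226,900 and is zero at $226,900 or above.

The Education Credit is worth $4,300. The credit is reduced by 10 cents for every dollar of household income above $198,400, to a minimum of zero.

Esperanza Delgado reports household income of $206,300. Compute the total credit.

Heating Assistance Credit: income exceeds $180,900 by $25,400, which is 13 full-or-partial $2,000 increments; reduction = 13 × $40 = $520, leaving $1,105.
Low-Income Housing Credit: $206,300 is at or above $95,800, so the credit is $0.
Elderly Relief Credit: $206,300 is below the $226,900 cutoff, so the full $4,600 applies.
Education Credit: 10% of the $7,900 excess over $198,400 is $790; credit = $4,300 − $790 = $3,510.
Total: $1,105 + $0 + $4,600 + $3,510 = $9,215.

$9,215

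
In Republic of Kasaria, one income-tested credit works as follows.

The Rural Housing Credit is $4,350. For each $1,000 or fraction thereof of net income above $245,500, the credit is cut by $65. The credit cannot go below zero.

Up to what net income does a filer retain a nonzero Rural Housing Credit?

$311,500

After 66 increments the reduction is 66 × $65 = $4,290, leaving $60; one more increment wipes it out. Increment 66 ends at excess 66 × $1,000 = $66,000, so the highest qualifying income is $245,500 + $66,000 = $311,500.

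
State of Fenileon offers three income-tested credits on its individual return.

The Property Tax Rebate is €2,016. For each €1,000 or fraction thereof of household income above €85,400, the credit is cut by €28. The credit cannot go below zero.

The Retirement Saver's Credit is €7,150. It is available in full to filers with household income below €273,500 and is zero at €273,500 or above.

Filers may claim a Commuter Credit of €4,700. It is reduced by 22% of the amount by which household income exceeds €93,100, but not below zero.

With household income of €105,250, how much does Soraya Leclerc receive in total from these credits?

€10,633

Property Tax Rebate: income exceeds €85,400 by €19,850, which is 20 full-or-partial €1,000 increments; reduction = 20 × €28 = €560, leaving €1,456.
Retirement Saver's Credit: €105,250 is below the €273,500 cutoff, so the full €7,150 applies.
Commuter Credit: 22% of the €12,150 excess over €93,100 is €2,673; credit = €4,700 − €2,673 = €2,027.
Total: €1,456 + €7,150 + €2,027 = €10,633.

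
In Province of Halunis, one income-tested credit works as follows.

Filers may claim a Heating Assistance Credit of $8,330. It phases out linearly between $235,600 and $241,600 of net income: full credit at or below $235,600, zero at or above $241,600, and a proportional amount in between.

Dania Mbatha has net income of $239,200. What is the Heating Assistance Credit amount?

$3,332

Heating Assistance Credit: $239,200 is $3,600 into a $6,000 phase-out range, leaving 2,400/6,000 of the credit: $8,330 × 2,400/6,000 = $3,332.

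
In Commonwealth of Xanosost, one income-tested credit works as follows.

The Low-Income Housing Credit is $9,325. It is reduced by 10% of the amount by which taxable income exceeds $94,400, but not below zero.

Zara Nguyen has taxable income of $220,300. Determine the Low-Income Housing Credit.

$0

Low-Income Housing Credit: 10% of the $125,900 excess over $94,400 is $12,590 ≥ base, so the credit is $0.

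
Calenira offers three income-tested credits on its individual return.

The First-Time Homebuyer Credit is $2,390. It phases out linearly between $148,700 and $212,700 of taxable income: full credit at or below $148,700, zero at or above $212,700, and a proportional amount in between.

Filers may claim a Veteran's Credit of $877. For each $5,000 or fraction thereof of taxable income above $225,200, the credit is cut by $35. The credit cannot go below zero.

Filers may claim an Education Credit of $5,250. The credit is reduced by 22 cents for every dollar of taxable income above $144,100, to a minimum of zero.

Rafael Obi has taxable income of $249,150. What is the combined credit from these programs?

First-Time Homebuyer Credit: $249,150 is at or above $212,700, so the credit is $0.
Veteran's Credit: income exceeds $225,200 by $23,950, which is 5 full-or-partial $5,000 increments; reduction = 5 × $35 = $175, leaving $702.
Education Credit: 22% of the $105,050 excess over $144,100 is $23,111 ≥ base, so the credit is $0.
Total: $0 + $702 + $0 = $702.

$702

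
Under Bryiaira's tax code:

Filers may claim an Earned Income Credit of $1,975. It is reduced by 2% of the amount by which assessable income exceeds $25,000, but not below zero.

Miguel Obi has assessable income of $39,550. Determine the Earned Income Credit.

Earned Income Credit: 2% of the $14,550 excess over $25,000 is $291; credit = $1,975 − $291 = $1,684.

$1,684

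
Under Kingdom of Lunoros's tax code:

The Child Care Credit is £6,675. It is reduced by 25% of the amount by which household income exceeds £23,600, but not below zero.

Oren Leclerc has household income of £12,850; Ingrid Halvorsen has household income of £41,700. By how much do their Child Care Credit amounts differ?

£4,525

Oren (£12,850): Child Care Credit: £12,850 is at or below the £23,600 threshold, so the full £6,675 applies.
Ingrid (£41,700): Child Care Credit: 25% of the £18,100 excess over £23,600 is £4,525; credit = £6,675 − £4,525 = £2,150.
Difference: |£6,675 − £2,150| = £4,525.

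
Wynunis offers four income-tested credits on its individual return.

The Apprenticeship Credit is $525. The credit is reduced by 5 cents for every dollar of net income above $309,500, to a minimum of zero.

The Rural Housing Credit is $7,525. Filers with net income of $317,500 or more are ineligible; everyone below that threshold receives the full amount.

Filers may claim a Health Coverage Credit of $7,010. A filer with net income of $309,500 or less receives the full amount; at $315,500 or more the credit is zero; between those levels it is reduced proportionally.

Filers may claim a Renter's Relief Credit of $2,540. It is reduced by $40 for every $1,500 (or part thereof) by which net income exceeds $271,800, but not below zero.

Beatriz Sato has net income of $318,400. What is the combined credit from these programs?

$1,340

Apprenticeship Credit: 5% of the $8,900 excess over $309,500 is $445; credit = $525 − $445 = $80.
Rural Housing Credit: $318,400 meets or exceeds the $317,500 cutoff, so the credit is $0.
Health Coverage Credit: $318,400 is at or above $315,500, so the credit is $0.
Renter's Relief Credit: income exceeds $271,800 by $46,600, which is 32 full-or-partial $1,500 increments; reduction = 32 × $40 = $1,280, leaving $1,260.
Total: $80 + $0 + $0 + $1,260 = $1,340.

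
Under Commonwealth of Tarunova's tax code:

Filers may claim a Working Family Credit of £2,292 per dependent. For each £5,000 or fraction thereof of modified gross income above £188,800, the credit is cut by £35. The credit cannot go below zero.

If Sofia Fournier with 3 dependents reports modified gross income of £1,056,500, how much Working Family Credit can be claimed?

Working Family Credit: base = 3 × £2,292 = £6,876. income exceeds £188,800 by £867,700, which is 174 full-or-partial £5,000 increments; reduction = 174 × £35 = £6,090, leaving £786.

£786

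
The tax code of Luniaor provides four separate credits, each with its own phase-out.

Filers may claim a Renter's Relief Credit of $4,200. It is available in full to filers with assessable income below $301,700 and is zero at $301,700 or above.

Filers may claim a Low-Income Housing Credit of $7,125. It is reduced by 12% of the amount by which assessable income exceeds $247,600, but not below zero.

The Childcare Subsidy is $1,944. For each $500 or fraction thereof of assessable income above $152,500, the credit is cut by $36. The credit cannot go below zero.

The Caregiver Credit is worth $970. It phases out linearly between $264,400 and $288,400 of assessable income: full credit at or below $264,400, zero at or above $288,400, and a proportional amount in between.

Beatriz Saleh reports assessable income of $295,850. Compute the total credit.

$5,535

Renter's Relief Credit: $295,850 is below the $301,700 cutoff, so the full $4,200 applies.
Low-Income Housing Credit: 12% of the $48,250 excess over $247,600 is $5,790; credit = $7,125 − $5,790 = $1,335.
Childcare Subsidy: income exceeds $152,500 by $143,350 → 287 increments × $36 = $10,332 ≥ base, so the credit is $0.
Caregiver Credit: $295,850 is at or above $288,400, so the credit is $0.
Total: $4,200 + $1,335 + $0 + $0 = $5,535.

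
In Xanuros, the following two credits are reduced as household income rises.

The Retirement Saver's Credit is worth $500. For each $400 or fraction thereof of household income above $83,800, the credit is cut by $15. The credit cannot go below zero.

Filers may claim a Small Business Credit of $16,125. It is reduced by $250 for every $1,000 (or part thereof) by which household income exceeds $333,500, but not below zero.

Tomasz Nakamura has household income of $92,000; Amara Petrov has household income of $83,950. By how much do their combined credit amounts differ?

$300

Tomasz ($92,000): Retirement Saver's Credit: income exceeds $83,800 by $8,200, which is 21 full-or-partial $400 increments; reduction = 21 × $15 = $315, leaving $185. Small Business Credit: $92,000 is at or below the $333,500 threshold, so the full $16,125 applies. total $185 + $16,125 = $16,310
Amara ($83,950): Retirement Saver's Credit: income exceeds $83,800 by $150, which is 1 full-or-partial $400 increment; reduction = 1 × $15 = $15, leaving $485. Small Business Credit: $83,950 is at or below the $333,500 threshold, so the full $16,125 applies. total $485 + $16,125 = $16,610
Difference: |$16,310 − $16,610| = $300.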